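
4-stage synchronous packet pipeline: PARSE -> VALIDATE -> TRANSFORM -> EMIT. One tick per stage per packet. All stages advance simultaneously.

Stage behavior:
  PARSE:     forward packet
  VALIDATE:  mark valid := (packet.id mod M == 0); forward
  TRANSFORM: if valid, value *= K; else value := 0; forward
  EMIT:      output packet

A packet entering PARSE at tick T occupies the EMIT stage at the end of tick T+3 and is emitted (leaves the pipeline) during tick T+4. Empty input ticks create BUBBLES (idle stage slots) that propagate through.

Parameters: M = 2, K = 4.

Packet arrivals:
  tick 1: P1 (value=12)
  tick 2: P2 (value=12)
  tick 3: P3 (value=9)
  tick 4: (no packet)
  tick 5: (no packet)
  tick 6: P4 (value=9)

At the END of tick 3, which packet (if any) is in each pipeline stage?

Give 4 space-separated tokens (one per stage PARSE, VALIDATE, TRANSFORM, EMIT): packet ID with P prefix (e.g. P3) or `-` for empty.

Tick 1: [PARSE:P1(v=12,ok=F), VALIDATE:-, TRANSFORM:-, EMIT:-] out:-; in:P1
Tick 2: [PARSE:P2(v=12,ok=F), VALIDATE:P1(v=12,ok=F), TRANSFORM:-, EMIT:-] out:-; in:P2
Tick 3: [PARSE:P3(v=9,ok=F), VALIDATE:P2(v=12,ok=T), TRANSFORM:P1(v=0,ok=F), EMIT:-] out:-; in:P3
At end of tick 3: ['P3', 'P2', 'P1', '-']

Answer: P3 P2 P1 -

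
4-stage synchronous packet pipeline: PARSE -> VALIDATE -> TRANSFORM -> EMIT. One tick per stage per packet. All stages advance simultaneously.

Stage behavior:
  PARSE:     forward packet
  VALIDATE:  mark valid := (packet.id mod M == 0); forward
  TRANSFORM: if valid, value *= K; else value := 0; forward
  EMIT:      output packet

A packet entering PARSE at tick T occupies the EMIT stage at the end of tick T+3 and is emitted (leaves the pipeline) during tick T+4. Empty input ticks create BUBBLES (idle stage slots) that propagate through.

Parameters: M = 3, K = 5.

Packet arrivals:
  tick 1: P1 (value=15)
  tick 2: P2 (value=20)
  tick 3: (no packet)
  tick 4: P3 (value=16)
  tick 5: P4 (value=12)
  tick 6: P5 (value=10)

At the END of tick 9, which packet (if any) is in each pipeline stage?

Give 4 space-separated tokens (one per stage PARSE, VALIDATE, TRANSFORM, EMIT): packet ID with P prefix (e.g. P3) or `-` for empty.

Tick 1: [PARSE:P1(v=15,ok=F), VALIDATE:-, TRANSFORM:-, EMIT:-] out:-; in:P1
Tick 2: [PARSE:P2(v=20,ok=F), VALIDATE:P1(v=15,ok=F), TRANSFORM:-, EMIT:-] out:-; in:P2
Tick 3: [PARSE:-, VALIDATE:P2(v=20,ok=F), TRANSFORM:P1(v=0,ok=F), EMIT:-] out:-; in:-
Tick 4: [PARSE:P3(v=16,ok=F), VALIDATE:-, TRANSFORM:P2(v=0,ok=F), EMIT:P1(v=0,ok=F)] out:-; in:P3
Tick 5: [PARSE:P4(v=12,ok=F), VALIDATE:P3(v=16,ok=T), TRANSFORM:-, EMIT:P2(v=0,ok=F)] out:P1(v=0); in:P4
Tick 6: [PARSE:P5(v=10,ok=F), VALIDATE:P4(v=12,ok=F), TRANSFORM:P3(v=80,ok=T), EMIT:-] out:P2(v=0); in:P5
Tick 7: [PARSE:-, VALIDATE:P5(v=10,ok=F), TRANSFORM:P4(v=0,ok=F), EMIT:P3(v=80,ok=T)] out:-; in:-
Tick 8: [PARSE:-, VALIDATE:-, TRANSFORM:P5(v=0,ok=F), EMIT:P4(v=0,ok=F)] out:P3(v=80); in:-
Tick 9: [PARSE:-, VALIDATE:-, TRANSFORM:-, EMIT:P5(v=0,ok=F)] out:P4(v=0); in:-
At end of tick 9: ['-', '-', '-', 'P5']

Answer: - - - P5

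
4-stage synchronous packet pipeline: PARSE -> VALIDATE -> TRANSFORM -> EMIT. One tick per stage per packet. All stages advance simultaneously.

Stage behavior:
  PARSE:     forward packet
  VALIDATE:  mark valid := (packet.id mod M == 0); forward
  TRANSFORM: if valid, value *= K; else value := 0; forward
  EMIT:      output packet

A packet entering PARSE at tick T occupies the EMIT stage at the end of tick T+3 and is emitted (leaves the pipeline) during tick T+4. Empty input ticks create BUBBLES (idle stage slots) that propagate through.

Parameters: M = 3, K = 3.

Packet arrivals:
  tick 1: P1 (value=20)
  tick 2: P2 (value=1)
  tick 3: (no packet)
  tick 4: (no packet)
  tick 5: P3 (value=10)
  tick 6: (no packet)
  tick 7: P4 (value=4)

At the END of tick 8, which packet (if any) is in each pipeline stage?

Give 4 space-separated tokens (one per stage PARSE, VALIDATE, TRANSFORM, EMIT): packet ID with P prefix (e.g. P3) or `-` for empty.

Answer: - P4 - P3

Derivation:
Tick 1: [PARSE:P1(v=20,ok=F), VALIDATE:-, TRANSFORM:-, EMIT:-] out:-; in:P1
Tick 2: [PARSE:P2(v=1,ok=F), VALIDATE:P1(v=20,ok=F), TRANSFORM:-, EMIT:-] out:-; in:P2
Tick 3: [PARSE:-, VALIDATE:P2(v=1,ok=F), TRANSFORM:P1(v=0,ok=F), EMIT:-] out:-; in:-
Tick 4: [PARSE:-, VALIDATE:-, TRANSFORM:P2(v=0,ok=F), EMIT:P1(v=0,ok=F)] out:-; in:-
Tick 5: [PARSE:P3(v=10,ok=F), VALIDATE:-, TRANSFORM:-, EMIT:P2(v=0,ok=F)] out:P1(v=0); in:P3
Tick 6: [PARSE:-, VALIDATE:P3(v=10,ok=T), TRANSFORM:-, EMIT:-] out:P2(v=0); in:-
Tick 7: [PARSE:P4(v=4,ok=F), VALIDATE:-, TRANSFORM:P3(v=30,ok=T), EMIT:-] out:-; in:P4
Tick 8: [PARSE:-, VALIDATE:P4(v=4,ok=F), TRANSFORM:-, EMIT:P3(v=30,ok=T)] out:-; in:-
At end of tick 8: ['-', 'P4', '-', 'P3']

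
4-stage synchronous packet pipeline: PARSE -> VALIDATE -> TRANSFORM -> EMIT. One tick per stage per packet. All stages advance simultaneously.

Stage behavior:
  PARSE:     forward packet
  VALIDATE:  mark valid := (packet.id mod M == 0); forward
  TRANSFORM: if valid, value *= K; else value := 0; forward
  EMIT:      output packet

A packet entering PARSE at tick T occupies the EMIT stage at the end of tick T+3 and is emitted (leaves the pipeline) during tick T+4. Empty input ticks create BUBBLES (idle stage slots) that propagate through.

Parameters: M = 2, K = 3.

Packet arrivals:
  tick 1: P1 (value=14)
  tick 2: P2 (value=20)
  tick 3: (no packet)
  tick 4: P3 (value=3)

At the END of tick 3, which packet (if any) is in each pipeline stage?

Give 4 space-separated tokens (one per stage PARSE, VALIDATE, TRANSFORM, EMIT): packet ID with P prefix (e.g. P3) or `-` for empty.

Tick 1: [PARSE:P1(v=14,ok=F), VALIDATE:-, TRANSFORM:-, EMIT:-] out:-; in:P1
Tick 2: [PARSE:P2(v=20,ok=F), VALIDATE:P1(v=14,ok=F), TRANSFORM:-, EMIT:-] out:-; in:P2
Tick 3: [PARSE:-, VALIDATE:P2(v=20,ok=T), TRANSFORM:P1(v=0,ok=F), EMIT:-] out:-; in:-
At end of tick 3: ['-', 'P2', 'P1', '-']

Answer: - P2 P1 -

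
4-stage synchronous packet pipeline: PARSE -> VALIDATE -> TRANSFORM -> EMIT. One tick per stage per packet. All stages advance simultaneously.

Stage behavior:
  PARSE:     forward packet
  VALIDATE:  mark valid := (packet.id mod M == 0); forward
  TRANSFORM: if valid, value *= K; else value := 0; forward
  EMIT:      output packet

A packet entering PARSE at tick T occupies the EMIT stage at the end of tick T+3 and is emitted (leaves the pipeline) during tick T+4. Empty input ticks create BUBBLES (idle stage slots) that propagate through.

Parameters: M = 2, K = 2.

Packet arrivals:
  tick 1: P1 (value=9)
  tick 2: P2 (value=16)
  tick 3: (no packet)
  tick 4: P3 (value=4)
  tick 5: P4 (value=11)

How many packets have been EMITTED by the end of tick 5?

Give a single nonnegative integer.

Tick 1: [PARSE:P1(v=9,ok=F), VALIDATE:-, TRANSFORM:-, EMIT:-] out:-; in:P1
Tick 2: [PARSE:P2(v=16,ok=F), VALIDATE:P1(v=9,ok=F), TRANSFORM:-, EMIT:-] out:-; in:P2
Tick 3: [PARSE:-, VALIDATE:P2(v=16,ok=T), TRANSFORM:P1(v=0,ok=F), EMIT:-] out:-; in:-
Tick 4: [PARSE:P3(v=4,ok=F), VALIDATE:-, TRANSFORM:P2(v=32,ok=T), EMIT:P1(v=0,ok=F)] out:-; in:P3
Tick 5: [PARSE:P4(v=11,ok=F), VALIDATE:P3(v=4,ok=F), TRANSFORM:-, EMIT:P2(v=32,ok=T)] out:P1(v=0); in:P4
Emitted by tick 5: ['P1']

Answer: 1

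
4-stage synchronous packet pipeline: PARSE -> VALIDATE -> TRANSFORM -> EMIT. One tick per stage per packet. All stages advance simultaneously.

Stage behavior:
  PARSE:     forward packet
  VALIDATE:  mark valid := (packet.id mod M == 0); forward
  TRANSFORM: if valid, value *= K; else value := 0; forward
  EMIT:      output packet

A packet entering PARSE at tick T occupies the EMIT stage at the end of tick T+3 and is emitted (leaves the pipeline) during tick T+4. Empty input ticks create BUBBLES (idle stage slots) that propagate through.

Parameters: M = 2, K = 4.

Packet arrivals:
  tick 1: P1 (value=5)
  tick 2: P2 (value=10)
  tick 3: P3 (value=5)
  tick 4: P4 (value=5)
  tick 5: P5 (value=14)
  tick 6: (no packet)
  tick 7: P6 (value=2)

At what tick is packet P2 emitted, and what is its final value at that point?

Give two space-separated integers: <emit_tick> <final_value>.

Tick 1: [PARSE:P1(v=5,ok=F), VALIDATE:-, TRANSFORM:-, EMIT:-] out:-; in:P1
Tick 2: [PARSE:P2(v=10,ok=F), VALIDATE:P1(v=5,ok=F), TRANSFORM:-, EMIT:-] out:-; in:P2
Tick 3: [PARSE:P3(v=5,ok=F), VALIDATE:P2(v=10,ok=T), TRANSFORM:P1(v=0,ok=F), EMIT:-] out:-; in:P3
Tick 4: [PARSE:P4(v=5,ok=F), VALIDATE:P3(v=5,ok=F), TRANSFORM:P2(v=40,ok=T), EMIT:P1(v=0,ok=F)] out:-; in:P4
Tick 5: [PARSE:P5(v=14,ok=F), VALIDATE:P4(v=5,ok=T), TRANSFORM:P3(v=0,ok=F), EMIT:P2(v=40,ok=T)] out:P1(v=0); in:P5
Tick 6: [PARSE:-, VALIDATE:P5(v=14,ok=F), TRANSFORM:P4(v=20,ok=T), EMIT:P3(v=0,ok=F)] out:P2(v=40); in:-
Tick 7: [PARSE:P6(v=2,ok=F), VALIDATE:-, TRANSFORM:P5(v=0,ok=F), EMIT:P4(v=20,ok=T)] out:P3(v=0); in:P6
Tick 8: [PARSE:-, VALIDATE:P6(v=2,ok=T), TRANSFORM:-, EMIT:P5(v=0,ok=F)] out:P4(v=20); in:-
Tick 9: [PARSE:-, VALIDATE:-, TRANSFORM:P6(v=8,ok=T), EMIT:-] out:P5(v=0); in:-
Tick 10: [PARSE:-, VALIDATE:-, TRANSFORM:-, EMIT:P6(v=8,ok=T)] out:-; in:-
Tick 11: [PARSE:-, VALIDATE:-, TRANSFORM:-, EMIT:-] out:P6(v=8); in:-
P2: arrives tick 2, valid=True (id=2, id%2=0), emit tick 6, final value 40

Answer: 6 40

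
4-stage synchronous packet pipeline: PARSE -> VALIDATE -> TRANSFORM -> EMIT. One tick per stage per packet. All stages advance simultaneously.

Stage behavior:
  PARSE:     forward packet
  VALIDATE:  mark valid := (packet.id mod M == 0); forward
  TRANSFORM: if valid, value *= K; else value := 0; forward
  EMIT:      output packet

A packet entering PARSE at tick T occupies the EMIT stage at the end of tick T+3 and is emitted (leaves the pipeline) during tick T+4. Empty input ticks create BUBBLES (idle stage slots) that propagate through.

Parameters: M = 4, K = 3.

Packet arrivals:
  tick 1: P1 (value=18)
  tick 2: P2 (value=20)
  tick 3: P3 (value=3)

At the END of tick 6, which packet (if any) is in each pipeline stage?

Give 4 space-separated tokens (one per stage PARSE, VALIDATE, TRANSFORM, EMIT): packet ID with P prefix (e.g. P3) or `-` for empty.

Answer: - - - P3

Derivation:
Tick 1: [PARSE:P1(v=18,ok=F), VALIDATE:-, TRANSFORM:-, EMIT:-] out:-; in:P1
Tick 2: [PARSE:P2(v=20,ok=F), VALIDATE:P1(v=18,ok=F), TRANSFORM:-, EMIT:-] out:-; in:P2
Tick 3: [PARSE:P3(v=3,ok=F), VALIDATE:P2(v=20,ok=F), TRANSFORM:P1(v=0,ok=F), EMIT:-] out:-; in:P3
Tick 4: [PARSE:-, VALIDATE:P3(v=3,ok=F), TRANSFORM:P2(v=0,ok=F), EMIT:P1(v=0,ok=F)] out:-; in:-
Tick 5: [PARSE:-, VALIDATE:-, TRANSFORM:P3(v=0,ok=F), EMIT:P2(v=0,ok=F)] out:P1(v=0); in:-
Tick 6: [PARSE:-, VALIDATE:-, TRANSFORM:-, EMIT:P3(v=0,ok=F)] out:P2(v=0); in:-
At end of tick 6: ['-', '-', '-', 'P3']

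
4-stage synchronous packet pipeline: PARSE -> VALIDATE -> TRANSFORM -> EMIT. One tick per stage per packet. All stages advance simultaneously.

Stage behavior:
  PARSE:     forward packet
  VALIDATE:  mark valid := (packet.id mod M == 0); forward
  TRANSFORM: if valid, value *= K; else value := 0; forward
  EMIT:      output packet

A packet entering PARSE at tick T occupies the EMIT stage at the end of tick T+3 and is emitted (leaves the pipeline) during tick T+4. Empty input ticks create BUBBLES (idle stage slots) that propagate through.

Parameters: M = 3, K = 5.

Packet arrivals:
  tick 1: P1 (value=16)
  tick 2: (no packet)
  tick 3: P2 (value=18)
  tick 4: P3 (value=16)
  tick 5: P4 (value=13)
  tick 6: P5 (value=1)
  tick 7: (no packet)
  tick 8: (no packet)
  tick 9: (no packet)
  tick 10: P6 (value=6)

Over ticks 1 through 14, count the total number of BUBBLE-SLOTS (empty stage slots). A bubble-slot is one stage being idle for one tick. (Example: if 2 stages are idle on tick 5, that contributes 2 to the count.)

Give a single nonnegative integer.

Tick 1: [PARSE:P1(v=16,ok=F), VALIDATE:-, TRANSFORM:-, EMIT:-] out:-; bubbles=3
Tick 2: [PARSE:-, VALIDATE:P1(v=16,ok=F), TRANSFORM:-, EMIT:-] out:-; bubbles=3
Tick 3: [PARSE:P2(v=18,ok=F), VALIDATE:-, TRANSFORM:P1(v=0,ok=F), EMIT:-] out:-; bubbles=2
Tick 4: [PARSE:P3(v=16,ok=F), VALIDATE:P2(v=18,ok=F), TRANSFORM:-, EMIT:P1(v=0,ok=F)] out:-; bubbles=1
Tick 5: [PARSE:P4(v=13,ok=F), VALIDATE:P3(v=16,ok=T), TRANSFORM:P2(v=0,ok=F), EMIT:-] out:P1(v=0); bubbles=1
Tick 6: [PARSE:P5(v=1,ok=F), VALIDATE:P4(v=13,ok=F), TRANSFORM:P3(v=80,ok=T), EMIT:P2(v=0,ok=F)] out:-; bubbles=0
Tick 7: [PARSE:-, VALIDATE:P5(v=1,ok=F), TRANSFORM:P4(v=0,ok=F), EMIT:P3(v=80,ok=T)] out:P2(v=0); bubbles=1
Tick 8: [PARSE:-, VALIDATE:-, TRANSFORM:P5(v=0,ok=F), EMIT:P4(v=0,ok=F)] out:P3(v=80); bubbles=2
Tick 9: [PARSE:-, VALIDATE:-, TRANSFORM:-, EMIT:P5(v=0,ok=F)] out:P4(v=0); bubbles=3
Tick 10: [PARSE:P6(v=6,ok=F), VALIDATE:-, TRANSFORM:-, EMIT:-] out:P5(v=0); bubbles=3
Tick 11: [PARSE:-, VALIDATE:P6(v=6,ok=T), TRANSFORM:-, EMIT:-] out:-; bubbles=3
Tick 12: [PARSE:-, VALIDATE:-, TRANSFORM:P6(v=30,ok=T), EMIT:-] out:-; bubbles=3
Tick 13: [PARSE:-, VALIDATE:-, TRANSFORM:-, EMIT:P6(v=30,ok=T)] out:-; bubbles=3
Tick 14: [PARSE:-, VALIDATE:-, TRANSFORM:-, EMIT:-] out:P6(v=30); bubbles=4
Total bubble-slots: 32

Answer: 32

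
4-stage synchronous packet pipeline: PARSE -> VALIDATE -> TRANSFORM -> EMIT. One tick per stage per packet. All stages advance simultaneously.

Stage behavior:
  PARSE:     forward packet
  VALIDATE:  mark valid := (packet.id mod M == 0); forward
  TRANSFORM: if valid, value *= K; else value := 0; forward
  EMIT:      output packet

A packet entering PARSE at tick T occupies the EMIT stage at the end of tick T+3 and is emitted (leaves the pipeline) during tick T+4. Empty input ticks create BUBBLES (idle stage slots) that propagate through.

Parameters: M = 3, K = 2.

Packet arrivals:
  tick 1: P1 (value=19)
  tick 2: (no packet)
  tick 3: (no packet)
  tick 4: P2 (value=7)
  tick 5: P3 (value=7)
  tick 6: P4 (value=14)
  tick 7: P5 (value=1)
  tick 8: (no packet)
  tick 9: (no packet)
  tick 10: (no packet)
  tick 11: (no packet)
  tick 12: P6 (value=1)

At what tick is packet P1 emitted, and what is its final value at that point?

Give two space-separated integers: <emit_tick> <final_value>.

Tick 1: [PARSE:P1(v=19,ok=F), VALIDATE:-, TRANSFORM:-, EMIT:-] out:-; in:P1
Tick 2: [PARSE:-, VALIDATE:P1(v=19,ok=F), TRANSFORM:-, EMIT:-] out:-; in:-
Tick 3: [PARSE:-, VALIDATE:-, TRANSFORM:P1(v=0,ok=F), EMIT:-] out:-; in:-
Tick 4: [PARSE:P2(v=7,ok=F), VALIDATE:-, TRANSFORM:-, EMIT:P1(v=0,ok=F)] out:-; in:P2
Tick 5: [PARSE:P3(v=7,ok=F), VALIDATE:P2(v=7,ok=F), TRANSFORM:-, EMIT:-] out:P1(v=0); in:P3
Tick 6: [PARSE:P4(v=14,ok=F), VALIDATE:P3(v=7,ok=T), TRANSFORM:P2(v=0,ok=F), EMIT:-] out:-; in:P4
Tick 7: [PARSE:P5(v=1,ok=F), VALIDATE:P4(v=14,ok=F), TRANSFORM:P3(v=14,ok=T), EMIT:P2(v=0,ok=F)] out:-; in:P5
Tick 8: [PARSE:-, VALIDATE:P5(v=1,ok=F), TRANSFORM:P4(v=0,ok=F), EMIT:P3(v=14,ok=T)] out:P2(v=0); in:-
Tick 9: [PARSE:-, VALIDATE:-, TRANSFORM:P5(v=0,ok=F), EMIT:P4(v=0,ok=F)] out:P3(v=14); in:-
Tick 10: [PARSE:-, VALIDATE:-, TRANSFORM:-, EMIT:P5(v=0,ok=F)] out:P4(v=0); in:-
Tick 11: [PARSE:-, VALIDATE:-, TRANSFORM:-, EMIT:-] out:P5(v=0); in:-
Tick 12: [PARSE:P6(v=1,ok=F), VALIDATE:-, TRANSFORM:-, EMIT:-] out:-; in:P6
Tick 13: [PARSE:-, VALIDATE:P6(v=1,ok=T), TRANSFORM:-, EMIT:-] out:-; in:-
Tick 14: [PARSE:-, VALIDATE:-, TRANSFORM:P6(v=2,ok=T), EMIT:-] out:-; in:-
Tick 15: [PARSE:-, VALIDATE:-, TRANSFORM:-, EMIT:P6(v=2,ok=T)] out:-; in:-
Tick 16: [PARSE:-, VALIDATE:-, TRANSFORM:-, EMIT:-] out:P6(v=2); in:-
P1: arrives tick 1, valid=False (id=1, id%3=1), emit tick 5, final value 0

Answer: 5 0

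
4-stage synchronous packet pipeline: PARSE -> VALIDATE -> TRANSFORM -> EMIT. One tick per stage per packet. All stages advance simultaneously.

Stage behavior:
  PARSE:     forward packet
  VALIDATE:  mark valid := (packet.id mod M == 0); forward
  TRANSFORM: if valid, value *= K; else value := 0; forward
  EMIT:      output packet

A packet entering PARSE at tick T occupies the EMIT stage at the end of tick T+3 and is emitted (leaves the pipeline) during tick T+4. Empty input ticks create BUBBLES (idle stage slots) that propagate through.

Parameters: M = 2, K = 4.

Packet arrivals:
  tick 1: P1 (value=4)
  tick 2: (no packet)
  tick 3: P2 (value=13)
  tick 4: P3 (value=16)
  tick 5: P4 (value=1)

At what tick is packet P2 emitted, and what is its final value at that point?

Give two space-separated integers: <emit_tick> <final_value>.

Answer: 7 52

Derivation:
Tick 1: [PARSE:P1(v=4,ok=F), VALIDATE:-, TRANSFORM:-, EMIT:-] out:-; in:P1
Tick 2: [PARSE:-, VALIDATE:P1(v=4,ok=F), TRANSFORM:-, EMIT:-] out:-; in:-
Tick 3: [PARSE:P2(v=13,ok=F), VALIDATE:-, TRANSFORM:P1(v=0,ok=F), EMIT:-] out:-; in:P2
Tick 4: [PARSE:P3(v=16,ok=F), VALIDATE:P2(v=13,ok=T), TRANSFORM:-, EMIT:P1(v=0,ok=F)] out:-; in:P3
Tick 5: [PARSE:P4(v=1,ok=F), VALIDATE:P3(v=16,ok=F), TRANSFORM:P2(v=52,ok=T), EMIT:-] out:P1(v=0); in:P4
Tick 6: [PARSE:-, VALIDATE:P4(v=1,ok=T), TRANSFORM:P3(v=0,ok=F), EMIT:P2(v=52,ok=T)] out:-; in:-
Tick 7: [PARSE:-, VALIDATE:-, TRANSFORM:P4(v=4,ok=T), EMIT:P3(v=0,ok=F)] out:P2(v=52); in:-
Tick 8: [PARSE:-, VALIDATE:-, TRANSFORM:-, EMIT:P4(v=4,ok=T)] out:P3(v=0); in:-
Tick 9: [PARSE:-, VALIDATE:-, TRANSFORM:-, EMIT:-] out:P4(v=4); in:-
P2: arrives tick 3, valid=True (id=2, id%2=0), emit tick 7, final value 52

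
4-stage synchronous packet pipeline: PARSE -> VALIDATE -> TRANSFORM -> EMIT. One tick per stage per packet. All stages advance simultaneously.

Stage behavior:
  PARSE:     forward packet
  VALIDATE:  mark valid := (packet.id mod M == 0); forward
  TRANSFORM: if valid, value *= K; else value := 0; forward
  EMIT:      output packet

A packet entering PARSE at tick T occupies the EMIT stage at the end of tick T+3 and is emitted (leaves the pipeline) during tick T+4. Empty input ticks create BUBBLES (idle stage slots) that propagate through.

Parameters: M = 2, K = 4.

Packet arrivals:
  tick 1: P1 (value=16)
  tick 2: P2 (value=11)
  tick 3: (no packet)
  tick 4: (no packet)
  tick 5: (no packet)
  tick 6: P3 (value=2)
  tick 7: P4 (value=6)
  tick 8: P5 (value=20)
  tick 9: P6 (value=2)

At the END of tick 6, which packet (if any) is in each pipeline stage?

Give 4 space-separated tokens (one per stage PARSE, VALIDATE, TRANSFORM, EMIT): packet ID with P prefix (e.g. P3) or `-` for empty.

Tick 1: [PARSE:P1(v=16,ok=F), VALIDATE:-, TRANSFORM:-, EMIT:-] out:-; in:P1
Tick 2: [PARSE:P2(v=11,ok=F), VALIDATE:P1(v=16,ok=F), TRANSFORM:-, EMIT:-] out:-; in:P2
Tick 3: [PARSE:-, VALIDATE:P2(v=11,ok=T), TRANSFORM:P1(v=0,ok=F), EMIT:-] out:-; in:-
Tick 4: [PARSE:-, VALIDATE:-, TRANSFORM:P2(v=44,ok=T), EMIT:P1(v=0,ok=F)] out:-; in:-
Tick 5: [PARSE:-, VALIDATE:-, TRANSFORM:-, EMIT:P2(v=44,ok=T)] out:P1(v=0); in:-
Tick 6: [PARSE:P3(v=2,ok=F), VALIDATE:-, TRANSFORM:-, EMIT:-] out:P2(v=44); in:P3
At end of tick 6: ['P3', '-', '-', '-']

Answer: P3 - - -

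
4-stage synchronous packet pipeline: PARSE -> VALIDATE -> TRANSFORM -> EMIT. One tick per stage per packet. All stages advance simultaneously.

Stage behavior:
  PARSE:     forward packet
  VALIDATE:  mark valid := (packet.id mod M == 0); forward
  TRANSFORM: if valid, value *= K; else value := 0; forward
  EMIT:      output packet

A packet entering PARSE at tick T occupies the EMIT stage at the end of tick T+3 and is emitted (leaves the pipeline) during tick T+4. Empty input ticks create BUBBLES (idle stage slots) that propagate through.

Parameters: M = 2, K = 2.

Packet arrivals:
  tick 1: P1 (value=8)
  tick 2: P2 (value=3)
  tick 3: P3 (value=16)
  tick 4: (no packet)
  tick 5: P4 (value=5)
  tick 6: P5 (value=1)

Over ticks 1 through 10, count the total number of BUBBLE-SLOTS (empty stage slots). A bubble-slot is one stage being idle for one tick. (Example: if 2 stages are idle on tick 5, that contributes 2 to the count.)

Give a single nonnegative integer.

Answer: 20

Derivation:
Tick 1: [PARSE:P1(v=8,ok=F), VALIDATE:-, TRANSFORM:-, EMIT:-] out:-; bubbles=3
Tick 2: [PARSE:P2(v=3,ok=F), VALIDATE:P1(v=8,ok=F), TRANSFORM:-, EMIT:-] out:-; bubbles=2
Tick 3: [PARSE:P3(v=16,ok=F), VALIDATE:P2(v=3,ok=T), TRANSFORM:P1(v=0,ok=F), EMIT:-] out:-; bubbles=1
Tick 4: [PARSE:-, VALIDATE:P3(v=16,ok=F), TRANSFORM:P2(v=6,ok=T), EMIT:P1(v=0,ok=F)] out:-; bubbles=1
Tick 5: [PARSE:P4(v=5,ok=F), VALIDATE:-, TRANSFORM:P3(v=0,ok=F), EMIT:P2(v=6,ok=T)] out:P1(v=0); bubbles=1
Tick 6: [PARSE:P5(v=1,ok=F), VALIDATE:P4(v=5,ok=T), TRANSFORM:-, EMIT:P3(v=0,ok=F)] out:P2(v=6); bubbles=1
Tick 7: [PARSE:-, VALIDATE:P5(v=1,ok=F), TRANSFORM:P4(v=10,ok=T), EMIT:-] out:P3(v=0); bubbles=2
Tick 8: [PARSE:-, VALIDATE:-, TRANSFORM:P5(v=0,ok=F), EMIT:P4(v=10,ok=T)] out:-; bubbles=2
Tick 9: [PARSE:-, VALIDATE:-, TRANSFORM:-, EMIT:P5(v=0,ok=F)] out:P4(v=10); bubbles=3
Tick 10: [PARSE:-, VALIDATE:-, TRANSFORM:-, EMIT:-] out:P5(v=0); bubbles=4
Total bubble-slots: 20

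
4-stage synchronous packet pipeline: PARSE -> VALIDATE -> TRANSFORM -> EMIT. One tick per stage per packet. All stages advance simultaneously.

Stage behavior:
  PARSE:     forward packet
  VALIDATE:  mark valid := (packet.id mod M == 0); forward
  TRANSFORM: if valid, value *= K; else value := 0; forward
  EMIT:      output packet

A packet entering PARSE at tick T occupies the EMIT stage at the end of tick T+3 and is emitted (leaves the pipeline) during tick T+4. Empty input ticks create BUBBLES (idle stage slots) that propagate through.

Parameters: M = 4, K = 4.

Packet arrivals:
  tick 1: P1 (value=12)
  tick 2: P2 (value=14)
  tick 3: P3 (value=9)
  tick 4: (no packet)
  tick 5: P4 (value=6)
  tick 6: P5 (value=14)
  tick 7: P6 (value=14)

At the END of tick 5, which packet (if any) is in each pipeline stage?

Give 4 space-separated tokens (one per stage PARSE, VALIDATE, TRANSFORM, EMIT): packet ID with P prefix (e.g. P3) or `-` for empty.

Tick 1: [PARSE:P1(v=12,ok=F), VALIDATE:-, TRANSFORM:-, EMIT:-] out:-; in:P1
Tick 2: [PARSE:P2(v=14,ok=F), VALIDATE:P1(v=12,ok=F), TRANSFORM:-, EMIT:-] out:-; in:P2
Tick 3: [PARSE:P3(v=9,ok=F), VALIDATE:P2(v=14,ok=F), TRANSFORM:P1(v=0,ok=F), EMIT:-] out:-; in:P3
Tick 4: [PARSE:-, VALIDATE:P3(v=9,ok=F), TRANSFORM:P2(v=0,ok=F), EMIT:P1(v=0,ok=F)] out:-; in:-
Tick 5: [PARSE:P4(v=6,ok=F), VALIDATE:-, TRANSFORM:P3(v=0,ok=F), EMIT:P2(v=0,ok=F)] out:P1(v=0); in:P4
At end of tick 5: ['P4', '-', 'P3', 'P2']

Answer: P4 - P3 P2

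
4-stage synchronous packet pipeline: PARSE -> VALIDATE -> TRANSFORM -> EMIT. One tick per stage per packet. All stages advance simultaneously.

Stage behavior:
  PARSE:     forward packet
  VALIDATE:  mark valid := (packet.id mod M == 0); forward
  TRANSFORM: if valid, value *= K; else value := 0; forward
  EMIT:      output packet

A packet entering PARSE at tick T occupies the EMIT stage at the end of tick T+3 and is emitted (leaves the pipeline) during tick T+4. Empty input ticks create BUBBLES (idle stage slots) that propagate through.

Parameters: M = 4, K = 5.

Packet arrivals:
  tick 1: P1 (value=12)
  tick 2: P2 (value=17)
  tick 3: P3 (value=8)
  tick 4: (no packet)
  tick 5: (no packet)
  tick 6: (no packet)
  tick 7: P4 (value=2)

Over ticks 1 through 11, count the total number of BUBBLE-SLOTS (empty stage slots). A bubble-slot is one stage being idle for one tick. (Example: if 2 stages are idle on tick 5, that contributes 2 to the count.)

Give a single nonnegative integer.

Tick 1: [PARSE:P1(v=12,ok=F), VALIDATE:-, TRANSFORM:-, EMIT:-] out:-; bubbles=3
Tick 2: [PARSE:P2(v=17,ok=F), VALIDATE:P1(v=12,ok=F), TRANSFORM:-, EMIT:-] out:-; bubbles=2
Tick 3: [PARSE:P3(v=8,ok=F), VALIDATE:P2(v=17,ok=F), TRANSFORM:P1(v=0,ok=F), EMIT:-] out:-; bubbles=1
Tick 4: [PARSE:-, VALIDATE:P3(v=8,ok=F), TRANSFORM:P2(v=0,ok=F), EMIT:P1(v=0,ok=F)] out:-; bubbles=1
Tick 5: [PARSE:-, VALIDATE:-, TRANSFORM:P3(v=0,ok=F), EMIT:P2(v=0,ok=F)] out:P1(v=0); bubbles=2
Tick 6: [PARSE:-, VALIDATE:-, TRANSFORM:-, EMIT:P3(v=0,ok=F)] out:P2(v=0); bubbles=3
Tick 7: [PARSE:P4(v=2,ok=F), VALIDATE:-, TRANSFORM:-, EMIT:-] out:P3(v=0); bubbles=3
Tick 8: [PARSE:-, VALIDATE:P4(v=2,ok=T), TRANSFORM:-, EMIT:-] out:-; bubbles=3
Tick 9: [PARSE:-, VALIDATE:-, TRANSFORM:P4(v=10,ok=T), EMIT:-] out:-; bubbles=3
Tick 10: [PARSE:-, VALIDATE:-, TRANSFORM:-, EMIT:P4(v=10,ok=T)] out:-; bubbles=3
Tick 11: [PARSE:-, VALIDATE:-, TRANSFORM:-, EMIT:-] out:P4(v=10); bubbles=4
Total bubble-slots: 28

Answer: 28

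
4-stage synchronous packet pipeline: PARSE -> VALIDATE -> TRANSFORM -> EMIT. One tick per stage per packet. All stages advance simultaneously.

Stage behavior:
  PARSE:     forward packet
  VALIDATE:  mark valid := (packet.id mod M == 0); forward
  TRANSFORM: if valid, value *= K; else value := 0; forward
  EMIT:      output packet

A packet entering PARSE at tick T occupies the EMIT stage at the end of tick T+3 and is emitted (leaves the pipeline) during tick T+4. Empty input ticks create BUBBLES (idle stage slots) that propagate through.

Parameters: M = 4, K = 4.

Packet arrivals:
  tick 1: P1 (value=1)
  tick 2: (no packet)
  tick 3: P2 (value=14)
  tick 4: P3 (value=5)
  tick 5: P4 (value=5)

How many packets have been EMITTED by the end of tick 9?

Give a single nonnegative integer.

Answer: 4

Derivation:
Tick 1: [PARSE:P1(v=1,ok=F), VALIDATE:-, TRANSFORM:-, EMIT:-] out:-; in:P1
Tick 2: [PARSE:-, VALIDATE:P1(v=1,ok=F), TRANSFORM:-, EMIT:-] out:-; in:-
Tick 3: [PARSE:P2(v=14,ok=F), VALIDATE:-, TRANSFORM:P1(v=0,ok=F), EMIT:-] out:-; in:P2
Tick 4: [PARSE:P3(v=5,ok=F), VALIDATE:P2(v=14,ok=F), TRANSFORM:-, EMIT:P1(v=0,ok=F)] out:-; in:P3
Tick 5: [PARSE:P4(v=5,ok=F), VALIDATE:P3(v=5,ok=F), TRANSFORM:P2(v=0,ok=F), EMIT:-] out:P1(v=0); in:P4
Tick 6: [PARSE:-, VALIDATE:P4(v=5,ok=T), TRANSFORM:P3(v=0,ok=F), EMIT:P2(v=0,ok=F)] out:-; in:-
Tick 7: [PARSE:-, VALIDATE:-, TRANSFORM:P4(v=20,ok=T), EMIT:P3(v=0,ok=F)] out:P2(v=0); in:-
Tick 8: [PARSE:-, VALIDATE:-, TRANSFORM:-, EMIT:P4(v=20,ok=T)] out:P3(v=0); in:-
Tick 9: [PARSE:-, VALIDATE:-, TRANSFORM:-, EMIT:-] out:P4(v=20); in:-
Emitted by tick 9: ['P1', 'P2', 'P3', 'P4']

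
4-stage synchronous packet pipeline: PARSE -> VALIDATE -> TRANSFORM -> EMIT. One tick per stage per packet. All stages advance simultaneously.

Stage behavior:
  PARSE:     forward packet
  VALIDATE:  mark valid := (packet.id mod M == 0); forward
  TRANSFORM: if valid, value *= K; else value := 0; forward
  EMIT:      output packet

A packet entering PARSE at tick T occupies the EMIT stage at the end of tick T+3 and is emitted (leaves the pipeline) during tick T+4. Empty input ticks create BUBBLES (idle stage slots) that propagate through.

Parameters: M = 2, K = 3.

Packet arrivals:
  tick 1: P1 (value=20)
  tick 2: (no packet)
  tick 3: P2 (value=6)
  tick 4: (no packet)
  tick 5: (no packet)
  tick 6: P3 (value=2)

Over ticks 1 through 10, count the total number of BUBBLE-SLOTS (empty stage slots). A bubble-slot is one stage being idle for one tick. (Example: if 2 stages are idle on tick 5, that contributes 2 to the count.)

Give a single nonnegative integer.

Answer: 28

Derivation:
Tick 1: [PARSE:P1(v=20,ok=F), VALIDATE:-, TRANSFORM:-, EMIT:-] out:-; bubbles=3
Tick 2: [PARSE:-, VALIDATE:P1(v=20,ok=F), TRANSFORM:-, EMIT:-] out:-; bubbles=3
Tick 3: [PARSE:P2(v=6,ok=F), VALIDATE:-, TRANSFORM:P1(v=0,ok=F), EMIT:-] out:-; bubbles=2
Tick 4: [PARSE:-, VALIDATE:P2(v=6,ok=T), TRANSFORM:-, EMIT:P1(v=0,ok=F)] out:-; bubbles=2
Tick 5: [PARSE:-, VALIDATE:-, TRANSFORM:P2(v=18,ok=T), EMIT:-] out:P1(v=0); bubbles=3
Tick 6: [PARSE:P3(v=2,ok=F), VALIDATE:-, TRANSFORM:-, EMIT:P2(v=18,ok=T)] out:-; bubbles=2
Tick 7: [PARSE:-, VALIDATE:P3(v=2,ok=F), TRANSFORM:-, EMIT:-] out:P2(v=18); bubbles=3
Tick 8: [PARSE:-, VALIDATE:-, TRANSFORM:P3(v=0,ok=F), EMIT:-] out:-; bubbles=3
Tick 9: [PARSE:-, VALIDATE:-, TRANSFORM:-, EMIT:P3(v=0,ok=F)] out:-; bubbles=3
Tick 10: [PARSE:-, VALIDATE:-, TRANSFORM:-, EMIT:-] out:P3(v=0); bubbles=4
Total bubble-slots: 28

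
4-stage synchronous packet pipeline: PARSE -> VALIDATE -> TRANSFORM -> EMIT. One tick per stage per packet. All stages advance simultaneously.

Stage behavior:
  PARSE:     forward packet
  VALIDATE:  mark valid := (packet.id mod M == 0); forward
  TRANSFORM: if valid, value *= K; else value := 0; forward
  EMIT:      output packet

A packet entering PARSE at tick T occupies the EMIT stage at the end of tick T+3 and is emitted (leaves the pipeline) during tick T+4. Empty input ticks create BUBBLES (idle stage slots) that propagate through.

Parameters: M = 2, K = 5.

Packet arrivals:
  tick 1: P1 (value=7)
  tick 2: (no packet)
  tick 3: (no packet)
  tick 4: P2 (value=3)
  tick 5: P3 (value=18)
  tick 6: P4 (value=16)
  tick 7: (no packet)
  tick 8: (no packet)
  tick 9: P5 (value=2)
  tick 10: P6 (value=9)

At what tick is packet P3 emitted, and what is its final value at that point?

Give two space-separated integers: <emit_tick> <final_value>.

Answer: 9 0

Derivation:
Tick 1: [PARSE:P1(v=7,ok=F), VALIDATE:-, TRANSFORM:-, EMIT:-] out:-; in:P1
Tick 2: [PARSE:-, VALIDATE:P1(v=7,ok=F), TRANSFORM:-, EMIT:-] out:-; in:-
Tick 3: [PARSE:-, VALIDATE:-, TRANSFORM:P1(v=0,ok=F), EMIT:-] out:-; in:-
Tick 4: [PARSE:P2(v=3,ok=F), VALIDATE:-, TRANSFORM:-, EMIT:P1(v=0,ok=F)] out:-; in:P2
Tick 5: [PARSE:P3(v=18,ok=F), VALIDATE:P2(v=3,ok=T), TRANSFORM:-, EMIT:-] out:P1(v=0); in:P3
Tick 6: [PARSE:P4(v=16,ok=F), VALIDATE:P3(v=18,ok=F), TRANSFORM:P2(v=15,ok=T), EMIT:-] out:-; in:P4
Tick 7: [PARSE:-, VALIDATE:P4(v=16,ok=T), TRANSFORM:P3(v=0,ok=F), EMIT:P2(v=15,ok=T)] out:-; in:-
Tick 8: [PARSE:-, VALIDATE:-, TRANSFORM:P4(v=80,ok=T), EMIT:P3(v=0,ok=F)] out:P2(v=15); in:-
Tick 9: [PARSE:P5(v=2,ok=F), VALIDATE:-, TRANSFORM:-, EMIT:P4(v=80,ok=T)] out:P3(v=0); in:P5
Tick 10: [PARSE:P6(v=9,ok=F), VALIDATE:P5(v=2,ok=F), TRANSFORM:-, EMIT:-] out:P4(v=80); in:P6
Tick 11: [PARSE:-, VALIDATE:P6(v=9,ok=T), TRANSFORM:P5(v=0,ok=F), EMIT:-] out:-; in:-
Tick 12: [PARSE:-, VALIDATE:-, TRANSFORM:P6(v=45,ok=T), EMIT:P5(v=0,ok=F)] out:-; in:-
Tick 13: [PARSE:-, VALIDATE:-, TRANSFORM:-, EMIT:P6(v=45,ok=T)] out:P5(v=0); in:-
Tick 14: [PARSE:-, VALIDATE:-, TRANSFORM:-, EMIT:-] out:P6(v=45); in:-
P3: arrives tick 5, valid=False (id=3, id%2=1), emit tick 9, final value 0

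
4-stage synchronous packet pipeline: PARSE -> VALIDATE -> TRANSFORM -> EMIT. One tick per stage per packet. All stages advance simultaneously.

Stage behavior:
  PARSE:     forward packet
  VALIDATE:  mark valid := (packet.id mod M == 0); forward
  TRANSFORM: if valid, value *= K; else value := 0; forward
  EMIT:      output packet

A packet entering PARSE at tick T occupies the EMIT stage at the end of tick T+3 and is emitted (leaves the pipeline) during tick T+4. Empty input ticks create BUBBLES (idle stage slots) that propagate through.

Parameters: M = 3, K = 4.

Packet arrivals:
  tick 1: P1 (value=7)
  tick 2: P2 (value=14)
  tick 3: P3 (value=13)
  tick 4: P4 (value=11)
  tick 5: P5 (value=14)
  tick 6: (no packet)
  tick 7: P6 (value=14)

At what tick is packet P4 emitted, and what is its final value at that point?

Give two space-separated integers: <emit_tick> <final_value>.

Answer: 8 0

Derivation:
Tick 1: [PARSE:P1(v=7,ok=F), VALIDATE:-, TRANSFORM:-, EMIT:-] out:-; in:P1
Tick 2: [PARSE:P2(v=14,ok=F), VALIDATE:P1(v=7,ok=F), TRANSFORM:-, EMIT:-] out:-; in:P2
Tick 3: [PARSE:P3(v=13,ok=F), VALIDATE:P2(v=14,ok=F), TRANSFORM:P1(v=0,ok=F), EMIT:-] out:-; in:P3
Tick 4: [PARSE:P4(v=11,ok=F), VALIDATE:P3(v=13,ok=T), TRANSFORM:P2(v=0,ok=F), EMIT:P1(v=0,ok=F)] out:-; in:P4
Tick 5: [PARSE:P5(v=14,ok=F), VALIDATE:P4(v=11,ok=F), TRANSFORM:P3(v=52,ok=T), EMIT:P2(v=0,ok=F)] out:P1(v=0); in:P5
Tick 6: [PARSE:-, VALIDATE:P5(v=14,ok=F), TRANSFORM:P4(v=0,ok=F), EMIT:P3(v=52,ok=T)] out:P2(v=0); in:-
Tick 7: [PARSE:P6(v=14,ok=F), VALIDATE:-, TRANSFORM:P5(v=0,ok=F), EMIT:P4(v=0,ok=F)] out:P3(v=52); in:P6
Tick 8: [PARSE:-, VALIDATE:P6(v=14,ok=T), TRANSFORM:-, EMIT:P5(v=0,ok=F)] out:P4(v=0); in:-
Tick 9: [PARSE:-, VALIDATE:-, TRANSFORM:P6(v=56,ok=T), EMIT:-] out:P5(v=0); in:-
Tick 10: [PARSE:-, VALIDATE:-, TRANSFORM:-, EMIT:P6(v=56,ok=T)] out:-; in:-
Tick 11: [PARSE:-, VALIDATE:-, TRANSFORM:-, EMIT:-] out:P6(v=56); in:-
P4: arrives tick 4, valid=False (id=4, id%3=1), emit tick 8, final value 0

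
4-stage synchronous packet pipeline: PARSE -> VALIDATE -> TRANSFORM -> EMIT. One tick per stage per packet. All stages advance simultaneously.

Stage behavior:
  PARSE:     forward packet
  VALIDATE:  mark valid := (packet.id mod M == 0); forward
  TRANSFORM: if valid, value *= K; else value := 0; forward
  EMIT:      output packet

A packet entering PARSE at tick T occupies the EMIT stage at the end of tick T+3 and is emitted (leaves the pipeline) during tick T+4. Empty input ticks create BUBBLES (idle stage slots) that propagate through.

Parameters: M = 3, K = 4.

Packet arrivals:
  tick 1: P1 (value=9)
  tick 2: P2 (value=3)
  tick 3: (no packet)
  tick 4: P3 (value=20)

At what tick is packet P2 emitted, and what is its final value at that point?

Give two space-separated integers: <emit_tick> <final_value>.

Tick 1: [PARSE:P1(v=9,ok=F), VALIDATE:-, TRANSFORM:-, EMIT:-] out:-; in:P1
Tick 2: [PARSE:P2(v=3,ok=F), VALIDATE:P1(v=9,ok=F), TRANSFORM:-, EMIT:-] out:-; in:P2
Tick 3: [PARSE:-, VALIDATE:P2(v=3,ok=F), TRANSFORM:P1(v=0,ok=F), EMIT:-] out:-; in:-
Tick 4: [PARSE:P3(v=20,ok=F), VALIDATE:-, TRANSFORM:P2(v=0,ok=F), EMIT:P1(v=0,ok=F)] out:-; in:P3
Tick 5: [PARSE:-, VALIDATE:P3(v=20,ok=T), TRANSFORM:-, EMIT:P2(v=0,ok=F)] out:P1(v=0); in:-
Tick 6: [PARSE:-, VALIDATE:-, TRANSFORM:P3(v=80,ok=T), EMIT:-] out:P2(v=0); in:-
Tick 7: [PARSE:-, VALIDATE:-, TRANSFORM:-, EMIT:P3(v=80,ok=T)] out:-; in:-
Tick 8: [PARSE:-, VALIDATE:-, TRANSFORM:-, EMIT:-] out:P3(v=80); in:-
P2: arrives tick 2, valid=False (id=2, id%3=2), emit tick 6, final value 0

Answer: 6 0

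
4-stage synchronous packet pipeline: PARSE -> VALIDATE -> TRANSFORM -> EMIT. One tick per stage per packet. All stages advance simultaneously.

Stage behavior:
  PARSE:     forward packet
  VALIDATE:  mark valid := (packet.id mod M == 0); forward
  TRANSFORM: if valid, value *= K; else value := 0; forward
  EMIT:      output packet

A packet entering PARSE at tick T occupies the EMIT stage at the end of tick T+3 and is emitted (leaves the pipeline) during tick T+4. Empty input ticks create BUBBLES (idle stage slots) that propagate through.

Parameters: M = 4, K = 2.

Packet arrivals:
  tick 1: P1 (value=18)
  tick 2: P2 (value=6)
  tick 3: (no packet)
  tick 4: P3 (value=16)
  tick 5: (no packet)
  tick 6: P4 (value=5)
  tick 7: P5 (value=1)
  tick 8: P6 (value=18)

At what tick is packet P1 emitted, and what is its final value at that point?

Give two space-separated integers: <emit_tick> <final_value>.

Answer: 5 0

Derivation:
Tick 1: [PARSE:P1(v=18,ok=F), VALIDATE:-, TRANSFORM:-, EMIT:-] out:-; in:P1
Tick 2: [PARSE:P2(v=6,ok=F), VALIDATE:P1(v=18,ok=F), TRANSFORM:-, EMIT:-] out:-; in:P2
Tick 3: [PARSE:-, VALIDATE:P2(v=6,ok=F), TRANSFORM:P1(v=0,ok=F), EMIT:-] out:-; in:-
Tick 4: [PARSE:P3(v=16,ok=F), VALIDATE:-, TRANSFORM:P2(v=0,ok=F), EMIT:P1(v=0,ok=F)] out:-; in:P3
Tick 5: [PARSE:-, VALIDATE:P3(v=16,ok=F), TRANSFORM:-, EMIT:P2(v=0,ok=F)] out:P1(v=0); in:-
Tick 6: [PARSE:P4(v=5,ok=F), VALIDATE:-, TRANSFORM:P3(v=0,ok=F), EMIT:-] out:P2(v=0); in:P4
Tick 7: [PARSE:P5(v=1,ok=F), VALIDATE:P4(v=5,ok=T), TRANSFORM:-, EMIT:P3(v=0,ok=F)] out:-; in:P5
Tick 8: [PARSE:P6(v=18,ok=F), VALIDATE:P5(v=1,ok=F), TRANSFORM:P4(v=10,ok=T), EMIT:-] out:P3(v=0); in:P6
Tick 9: [PARSE:-, VALIDATE:P6(v=18,ok=F), TRANSFORM:P5(v=0,ok=F), EMIT:P4(v=10,ok=T)] out:-; in:-
Tick 10: [PARSE:-, VALIDATE:-, TRANSFORM:P6(v=0,ok=F), EMIT:P5(v=0,ok=F)] out:P4(v=10); in:-
Tick 11: [PARSE:-, VALIDATE:-, TRANSFORM:-, EMIT:P6(v=0,ok=F)] out:P5(v=0); in:-
Tick 12: [PARSE:-, VALIDATE:-, TRANSFORM:-, EMIT:-] out:P6(v=0); in:-
P1: arrives tick 1, valid=False (id=1, id%4=1), emit tick 5, final value 0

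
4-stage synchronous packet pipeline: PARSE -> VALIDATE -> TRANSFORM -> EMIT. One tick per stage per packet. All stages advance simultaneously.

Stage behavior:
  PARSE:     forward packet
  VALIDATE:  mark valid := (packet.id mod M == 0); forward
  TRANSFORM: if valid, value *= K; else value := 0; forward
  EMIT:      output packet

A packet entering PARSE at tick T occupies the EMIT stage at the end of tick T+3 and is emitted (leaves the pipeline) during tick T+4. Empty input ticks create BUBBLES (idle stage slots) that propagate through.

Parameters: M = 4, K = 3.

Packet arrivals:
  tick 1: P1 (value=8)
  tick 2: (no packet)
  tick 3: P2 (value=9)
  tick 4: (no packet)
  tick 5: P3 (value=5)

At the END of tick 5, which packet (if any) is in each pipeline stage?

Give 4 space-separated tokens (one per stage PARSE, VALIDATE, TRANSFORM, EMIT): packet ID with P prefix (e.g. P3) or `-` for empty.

Tick 1: [PARSE:P1(v=8,ok=F), VALIDATE:-, TRANSFORM:-, EMIT:-] out:-; in:P1
Tick 2: [PARSE:-, VALIDATE:P1(v=8,ok=F), TRANSFORM:-, EMIT:-] out:-; in:-
Tick 3: [PARSE:P2(v=9,ok=F), VALIDATE:-, TRANSFORM:P1(v=0,ok=F), EMIT:-] out:-; in:P2
Tick 4: [PARSE:-, VALIDATE:P2(v=9,ok=F), TRANSFORM:-, EMIT:P1(v=0,ok=F)] out:-; in:-
Tick 5: [PARSE:P3(v=5,ok=F), VALIDATE:-, TRANSFORM:P2(v=0,ok=F), EMIT:-] out:P1(v=0); in:P3
At end of tick 5: ['P3', '-', 'P2', '-']

Answer: P3 - P2 -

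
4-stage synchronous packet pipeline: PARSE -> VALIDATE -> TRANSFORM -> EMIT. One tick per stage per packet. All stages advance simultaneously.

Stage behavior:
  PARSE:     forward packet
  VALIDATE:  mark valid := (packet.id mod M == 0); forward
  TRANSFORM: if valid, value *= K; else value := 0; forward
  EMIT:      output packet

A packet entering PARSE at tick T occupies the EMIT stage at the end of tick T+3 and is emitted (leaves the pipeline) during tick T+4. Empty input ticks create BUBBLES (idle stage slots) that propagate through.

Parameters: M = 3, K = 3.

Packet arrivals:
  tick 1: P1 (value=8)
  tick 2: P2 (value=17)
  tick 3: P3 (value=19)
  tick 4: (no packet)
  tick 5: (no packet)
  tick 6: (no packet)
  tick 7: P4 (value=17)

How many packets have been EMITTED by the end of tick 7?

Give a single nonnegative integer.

Tick 1: [PARSE:P1(v=8,ok=F), VALIDATE:-, TRANSFORM:-, EMIT:-] out:-; in:P1
Tick 2: [PARSE:P2(v=17,ok=F), VALIDATE:P1(v=8,ok=F), TRANSFORM:-, EMIT:-] out:-; in:P2
Tick 3: [PARSE:P3(v=19,ok=F), VALIDATE:P2(v=17,ok=F), TRANSFORM:P1(v=0,ok=F), EMIT:-] out:-; in:P3
Tick 4: [PARSE:-, VALIDATE:P3(v=19,ok=T), TRANSFORM:P2(v=0,ok=F), EMIT:P1(v=0,ok=F)] out:-; in:-
Tick 5: [PARSE:-, VALIDATE:-, TRANSFORM:P3(v=57,ok=T), EMIT:P2(v=0,ok=F)] out:P1(v=0); in:-
Tick 6: [PARSE:-, VALIDATE:-, TRANSFORM:-, EMIT:P3(v=57,ok=T)] out:P2(v=0); in:-
Tick 7: [PARSE:P4(v=17,ok=F), VALIDATE:-, TRANSFORM:-, EMIT:-] out:P3(v=57); in:P4
Emitted by tick 7: ['P1', 'P2', 'P3']

Answer: 3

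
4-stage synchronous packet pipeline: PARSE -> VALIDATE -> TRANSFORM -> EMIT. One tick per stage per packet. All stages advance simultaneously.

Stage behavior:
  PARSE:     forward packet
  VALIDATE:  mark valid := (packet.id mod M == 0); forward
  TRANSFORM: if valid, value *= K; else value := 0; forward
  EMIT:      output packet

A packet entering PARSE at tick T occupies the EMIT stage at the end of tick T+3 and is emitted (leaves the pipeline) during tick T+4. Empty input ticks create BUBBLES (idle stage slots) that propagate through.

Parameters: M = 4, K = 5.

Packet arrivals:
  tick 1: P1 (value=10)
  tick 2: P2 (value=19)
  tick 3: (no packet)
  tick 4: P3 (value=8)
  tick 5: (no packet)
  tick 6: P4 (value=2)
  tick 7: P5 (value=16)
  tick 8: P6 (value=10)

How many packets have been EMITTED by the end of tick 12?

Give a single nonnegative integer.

Tick 1: [PARSE:P1(v=10,ok=F), VALIDATE:-, TRANSFORM:-, EMIT:-] out:-; in:P1
Tick 2: [PARSE:P2(v=19,ok=F), VALIDATE:P1(v=10,ok=F), TRANSFORM:-, EMIT:-] out:-; in:P2
Tick 3: [PARSE:-, VALIDATE:P2(v=19,ok=F), TRANSFORM:P1(v=0,ok=F), EMIT:-] out:-; in:-
Tick 4: [PARSE:P3(v=8,ok=F), VALIDATE:-, TRANSFORM:P2(v=0,ok=F), EMIT:P1(v=0,ok=F)] out:-; in:P3
Tick 5: [PARSE:-, VALIDATE:P3(v=8,ok=F), TRANSFORM:-, EMIT:P2(v=0,ok=F)] out:P1(v=0); in:-
Tick 6: [PARSE:P4(v=2,ok=F), VALIDATE:-, TRANSFORM:P3(v=0,ok=F), EMIT:-] out:P2(v=0); in:P4
Tick 7: [PARSE:P5(v=16,ok=F), VALIDATE:P4(v=2,ok=T), TRANSFORM:-, EMIT:P3(v=0,ok=F)] out:-; in:P5
Tick 8: [PARSE:P6(v=10,ok=F), VALIDATE:P5(v=16,ok=F), TRANSFORM:P4(v=10,ok=T), EMIT:-] out:P3(v=0); in:P6
Tick 9: [PARSE:-, VALIDATE:P6(v=10,ok=F), TRANSFORM:P5(v=0,ok=F), EMIT:P4(v=10,ok=T)] out:-; in:-
Tick 10: [PARSE:-, VALIDATE:-, TRANSFORM:P6(v=0,ok=F), EMIT:P5(v=0,ok=F)] out:P4(v=10); in:-
Tick 11: [PARSE:-, VALIDATE:-, TRANSFORM:-, EMIT:P6(v=0,ok=F)] out:P5(v=0); in:-
Tick 12: [PARSE:-, VALIDATE:-, TRANSFORM:-, EMIT:-] out:P6(v=0); in:-
Emitted by tick 12: ['P1', 'P2', 'P3', 'P4', 'P5', 'P6']

Answer: 6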